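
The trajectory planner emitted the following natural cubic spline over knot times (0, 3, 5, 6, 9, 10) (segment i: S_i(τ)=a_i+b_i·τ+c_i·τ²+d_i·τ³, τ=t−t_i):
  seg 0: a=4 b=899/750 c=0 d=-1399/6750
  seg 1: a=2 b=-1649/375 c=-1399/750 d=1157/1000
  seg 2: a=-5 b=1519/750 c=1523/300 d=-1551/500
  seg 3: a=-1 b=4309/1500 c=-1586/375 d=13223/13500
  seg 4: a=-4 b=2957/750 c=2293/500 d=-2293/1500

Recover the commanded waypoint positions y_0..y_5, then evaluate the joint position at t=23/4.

y_0=4 y_1=2 y_2=-5 y_3=-1 y_4=-4 y_5=3
S(23/4) = -61889/32000

y_0 = S_0(0) = a_0 = 4
y_1 = S_1(0) = a_1 = 2
y_2 = S_2(0) = a_2 = -5
y_3 = S_3(0) = a_3 = -1
y_4 = S_4(0) = a_4 = -4
y_5 = S_4(1) = 3
t_q=23/4 is in segment 2 (τ=3/4); S_2(τ)=-61889/32000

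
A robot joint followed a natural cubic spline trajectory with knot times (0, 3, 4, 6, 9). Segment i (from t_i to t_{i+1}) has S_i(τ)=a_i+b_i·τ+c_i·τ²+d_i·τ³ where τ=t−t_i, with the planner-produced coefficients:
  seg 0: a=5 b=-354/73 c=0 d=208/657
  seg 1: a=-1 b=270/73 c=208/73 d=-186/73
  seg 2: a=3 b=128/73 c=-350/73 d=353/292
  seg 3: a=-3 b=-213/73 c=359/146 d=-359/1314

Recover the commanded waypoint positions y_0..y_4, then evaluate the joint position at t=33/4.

y_0=5 y_1=-1 y_2=3 y_3=-3 y_4=3
S(33/4) = -2139/9344

y_0 = S_0(0) = a_0 = 5
y_1 = S_1(0) = a_1 = -1
y_2 = S_2(0) = a_2 = 3
y_3 = S_3(0) = a_3 = -3
y_4 = S_3(3) = 3
t_q=33/4 is in segment 3 (τ=9/4); S_3(τ)=-2139/9344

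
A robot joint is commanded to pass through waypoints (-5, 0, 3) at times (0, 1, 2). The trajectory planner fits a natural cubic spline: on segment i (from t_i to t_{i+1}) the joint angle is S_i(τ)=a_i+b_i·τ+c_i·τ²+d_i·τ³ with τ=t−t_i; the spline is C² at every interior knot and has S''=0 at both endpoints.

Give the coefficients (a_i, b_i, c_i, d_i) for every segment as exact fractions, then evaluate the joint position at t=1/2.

  seg 0: a=-5 b=11/2 c=0 d=-1/2
  seg 1: a=0 b=4 c=-3/2 d=1/2
S(1/2) = -37/16

Δ: Δ0=5, Δ1=3
row 1: diag=4, rhs=-12; c'=1/4, d'=-3
back: M1=-3
M: M0=0, M1=-3, M2=0
seg 0: a=-5, c=M0/2=0, d=(M1−M0)/(6·1)=-1/2, b=Δ0−h0·(2M0+M1)/6=11/2
seg 1: a=0, c=M1/2=-3/2, d=(M2−M1)/(6·1)=1/2, b=Δ1−h1·(2M1+M2)/6=4
t_q=1/2 → seg 0, τ=1/2; S=-5+11/2·τ+0·τ²+-1/2·τ³=-37/16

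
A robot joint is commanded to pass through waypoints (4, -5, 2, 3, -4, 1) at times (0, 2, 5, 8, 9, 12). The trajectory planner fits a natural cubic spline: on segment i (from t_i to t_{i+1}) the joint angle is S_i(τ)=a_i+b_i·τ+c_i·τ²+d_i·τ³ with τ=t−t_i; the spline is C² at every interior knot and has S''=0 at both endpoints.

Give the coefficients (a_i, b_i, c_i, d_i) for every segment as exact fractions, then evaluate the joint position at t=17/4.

Δ: Δ0=-9/2, Δ1=7/3, Δ2=1/3, Δ3=-7, Δ4=5/3
row 1: diag=10, rhs=41; c'=3/10, d'=41/10
row 2: denom=12−3·3/10=111/10; d'=(-12−3·41/10)/(111/10)=-81/37
row 3: denom=8−3·10/37=266/37; d'=(-44−3·-81/37)/(266/37)=-1385/266
row 4: denom=8−1·37/266=2091/266; d'=(52−1·-1385/266)/(2091/266)=15217/2091
back: M4=15217/2091
back: M3=-1385/266−37/266·15217/2091=-13004/2091
back: M2=-81/37−10/37·-13004/2091=-1063/2091
back: M1=41/10−3/10·-1063/2091=2964/697
M: M0=0, M1=2964/697, M2=-1063/2091, M3=-13004/2091, M4=15217/2091, M5=0
seg 0: a=4, c=M0/2=0, d=(M1−M0)/(6·2)=247/697, b=Δ0−h0·(2M0+M1)/6=-8249/1394
seg 1: a=-5, c=M1/2=1482/697, d=(M2−M1)/(6·3)=-9955/37638, b=Δ1−h1·(2M1+M2)/6=-2321/1394
seg 2: a=2, c=M2/2=-1063/4182, d=(M3−M2)/(6·3)=-11941/37638, b=Δ2−h2·(2M2+M3)/6=162/41
seg 3: a=3, c=M3/2=-6502/2091, d=(M4−M3)/(6·1)=9407/4182, b=Δ3−h3·(2M3+M4)/6=-8559/1394
seg 4: a=-4, c=M4/2=15217/4182, d=(M5−M4)/(6·3)=-15217/37638, b=Δ4−h4·(2M4+M5)/6=-11732/2091
t_q=17/4 → seg 1, τ=9/4; S=-5+-2321/1394·τ+1482/697·τ²+-9955/37638·τ³=-88753/89216

  seg 0: a=4 b=-8249/1394 c=0 d=247/697
  seg 1: a=-5 b=-2321/1394 c=1482/697 d=-9955/37638
  seg 2: a=2 b=162/41 c=-1063/4182 d=-11941/37638
  seg 3: a=3 b=-8559/1394 c=-6502/2091 d=9407/4182
  seg 4: a=-4 b=-11732/2091 c=15217/4182 d=-15217/37638
S(17/4) = -88753/89216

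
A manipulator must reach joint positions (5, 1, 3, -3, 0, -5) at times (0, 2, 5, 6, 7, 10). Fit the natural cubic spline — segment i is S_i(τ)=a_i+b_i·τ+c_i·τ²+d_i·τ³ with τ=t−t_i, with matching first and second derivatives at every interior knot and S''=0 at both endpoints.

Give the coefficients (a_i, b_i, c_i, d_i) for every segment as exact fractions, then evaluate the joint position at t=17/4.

  seg 0: a=5 b=-7222/2121 c=0 d=745/2121
  seg 1: a=1 b=1718/2121 c=1490/707 d=-13714/19089
  seg 2: a=3 b=-12604/2121 c=-9244/2121 d=9122/2121
  seg 3: a=-3 b=-1242/707 c=18122/2121 d=-8033/2121
  seg 4: a=0 b=8419/2121 c=-5977/2121 d=5977/19089
S(17/4) = 120097/22624

Δ: Δ0=-2, Δ1=2/3, Δ2=-6, Δ3=3, Δ4=-5/3
row 1: diag=10, rhs=16; c'=3/10, d'=8/5
row 2: denom=8−3·3/10=71/10; d'=(-40−3·8/5)/(71/10)=-448/71
row 3: denom=4−1·10/71=274/71; d'=(54−1·-448/71)/(274/71)=2141/137
row 4: denom=8−1·71/274=2121/274; d'=(-28−1·2141/137)/(2121/274)=-11954/2121
back: M4=-11954/2121
back: M3=2141/137−71/274·-11954/2121=36244/2121
back: M2=-448/71−10/71·36244/2121=-18488/2121
back: M1=8/5−3/10·-18488/2121=2980/707
M: M0=0, M1=2980/707, M2=-18488/2121, M3=36244/2121, M4=-11954/2121, M5=0
seg 0: a=5, c=M0/2=0, d=(M1−M0)/(6·2)=745/2121, b=Δ0−h0·(2M0+M1)/6=-7222/2121
seg 1: a=1, c=M1/2=1490/707, d=(M2−M1)/(6·3)=-13714/19089, b=Δ1−h1·(2M1+M2)/6=1718/2121
seg 2: a=3, c=M2/2=-9244/2121, d=(M3−M2)/(6·1)=9122/2121, b=Δ2−h2·(2M2+M3)/6=-12604/2121
seg 3: a=-3, c=M3/2=18122/2121, d=(M4−M3)/(6·1)=-8033/2121, b=Δ3−h3·(2M3+M4)/6=-1242/707
seg 4: a=0, c=M4/2=-5977/2121, d=(M5−M4)/(6·3)=5977/19089, b=Δ4−h4·(2M4+M5)/6=8419/2121
t_q=17/4 → seg 1, τ=9/4; S=1+1718/2121·τ+1490/707·τ²+-13714/19089·τ³=120097/22624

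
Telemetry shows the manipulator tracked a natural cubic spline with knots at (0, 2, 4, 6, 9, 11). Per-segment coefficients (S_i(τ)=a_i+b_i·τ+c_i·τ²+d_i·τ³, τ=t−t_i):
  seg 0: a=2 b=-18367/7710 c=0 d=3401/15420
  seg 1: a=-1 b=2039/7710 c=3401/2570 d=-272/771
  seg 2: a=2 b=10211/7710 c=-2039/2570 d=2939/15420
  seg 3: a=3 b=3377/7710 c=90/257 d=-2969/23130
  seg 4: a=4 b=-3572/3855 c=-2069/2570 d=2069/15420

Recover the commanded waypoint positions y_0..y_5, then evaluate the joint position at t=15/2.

y_0=2 y_1=-1 y_2=2 y_3=3 y_4=4 y_5=0
S(15/2) = 82481/20560

y_0 = S_0(0) = a_0 = 2
y_1 = S_1(0) = a_1 = -1
y_2 = S_2(0) = a_2 = 2
y_3 = S_3(0) = a_3 = 3
y_4 = S_4(0) = a_4 = 4
y_5 = S_4(2) = 0
t_q=15/2 is in segment 3 (τ=3/2); S_3(τ)=82481/20560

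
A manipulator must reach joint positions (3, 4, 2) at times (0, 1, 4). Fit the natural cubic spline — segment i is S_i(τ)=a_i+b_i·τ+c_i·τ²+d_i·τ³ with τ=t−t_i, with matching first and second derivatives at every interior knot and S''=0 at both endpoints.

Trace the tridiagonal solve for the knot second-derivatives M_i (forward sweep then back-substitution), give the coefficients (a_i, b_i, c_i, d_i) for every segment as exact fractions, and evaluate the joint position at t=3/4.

Δ: Δ0=1, Δ1=-2/3
row 1: diag=8, rhs=-10; c'=3/8, d'=-5/4
back: M1=-5/4
M: M0=0, M1=-5/4, M2=0
seg 0: a=3, c=M0/2=0, d=(M1−M0)/(6·1)=-5/24, b=Δ0−h0·(2M0+M1)/6=29/24
seg 1: a=4, c=M1/2=-5/8, d=(M2−M1)/(6·3)=5/72, b=Δ1−h1·(2M1+M2)/6=7/12
t_q=3/4 → seg 0, τ=3/4; S=3+29/24·τ+0·τ²+-5/24·τ³=1955/512

  seg 0: a=3 b=29/24 c=0 d=-5/24
  seg 1: a=4 b=7/12 c=-5/8 d=5/72
S(3/4) = 1955/512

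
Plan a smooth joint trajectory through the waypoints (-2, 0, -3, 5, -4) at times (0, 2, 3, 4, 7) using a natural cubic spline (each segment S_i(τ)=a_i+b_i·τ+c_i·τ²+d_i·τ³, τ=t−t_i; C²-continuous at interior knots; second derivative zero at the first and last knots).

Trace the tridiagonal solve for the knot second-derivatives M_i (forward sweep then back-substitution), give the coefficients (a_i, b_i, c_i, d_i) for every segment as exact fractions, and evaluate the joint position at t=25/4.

  seg 0: a=-2 b=312/89 c=0 d=-223/356
  seg 1: a=0 b=-357/89 c=-669/178 d=849/178
  seg 2: a=-3 b=495/178 c=939/89 d=-949/178
  seg 3: a=5 b=702/89 c=-969/178 d=323/534
S(25/4) = 23669/11392

Δ: Δ0=1, Δ1=-3, Δ2=8, Δ3=-3
row 1: diag=6, rhs=-24; c'=1/6, d'=-4
row 2: denom=4−1·1/6=23/6; d'=(66−1·-4)/(23/6)=420/23
row 3: denom=8−1·6/23=178/23; d'=(-66−1·420/23)/(178/23)=-969/89
back: M3=-969/89
back: M2=420/23−6/23·-969/89=1878/89
back: M1=-4−1/6·1878/89=-669/89
M: M0=0, M1=-669/89, M2=1878/89, M3=-969/89, M4=0
seg 0: a=-2, c=M0/2=0, d=(M1−M0)/(6·2)=-223/356, b=Δ0−h0·(2M0+M1)/6=312/89
seg 1: a=0, c=M1/2=-669/178, d=(M2−M1)/(6·1)=849/178, b=Δ1−h1·(2M1+M2)/6=-357/89
seg 2: a=-3, c=M2/2=939/89, d=(M3−M2)/(6·1)=-949/178, b=Δ2−h2·(2M2+M3)/6=495/178
seg 3: a=5, c=M3/2=-969/178, d=(M4−M3)/(6·3)=323/534, b=Δ3−h3·(2M3+M4)/6=702/89
t_q=25/4 → seg 3, τ=9/4; S=5+702/89·τ+-969/178·τ²+323/534·τ³=23669/11392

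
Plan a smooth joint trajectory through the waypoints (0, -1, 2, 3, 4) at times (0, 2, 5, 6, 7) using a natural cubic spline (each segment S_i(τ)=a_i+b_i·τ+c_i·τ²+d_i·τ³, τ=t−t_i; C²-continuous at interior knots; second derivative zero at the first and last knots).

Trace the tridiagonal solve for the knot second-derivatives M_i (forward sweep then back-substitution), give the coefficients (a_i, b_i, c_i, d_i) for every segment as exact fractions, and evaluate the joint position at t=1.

  seg 0: a=0 b=-115/137 c=0 d=93/1096
  seg 1: a=-1 b=49/274 c=279/548 d=-43/548
  seg 2: a=2 b=611/548 c=-27/137 d=45/548
  seg 3: a=3 b=265/274 c=27/548 d=-9/548
S(1) = -827/1096

Δ: Δ0=-1/2, Δ1=1, Δ2=1, Δ3=1
row 1: diag=10, rhs=9; c'=3/10, d'=9/10
row 2: denom=8−3·3/10=71/10; d'=(0−3·9/10)/(71/10)=-27/71
row 3: denom=4−1·10/71=274/71; d'=(0−1·-27/71)/(274/71)=27/274
back: M3=27/274
back: M2=-27/71−10/71·27/274=-54/137
back: M1=9/10−3/10·-54/137=279/274
M: M0=0, M1=279/274, M2=-54/137, M3=27/274, M4=0
seg 0: a=0, c=M0/2=0, d=(M1−M0)/(6·2)=93/1096, b=Δ0−h0·(2M0+M1)/6=-115/137
seg 1: a=-1, c=M1/2=279/548, d=(M2−M1)/(6·3)=-43/548, b=Δ1−h1·(2M1+M2)/6=49/274
seg 2: a=2, c=M2/2=-27/137, d=(M3−M2)/(6·1)=45/548, b=Δ2−h2·(2M2+M3)/6=611/548
seg 3: a=3, c=M3/2=27/548, d=(M4−M3)/(6·1)=-9/548, b=Δ3−h3·(2M3+M4)/6=265/274
t_q=1 → seg 0, τ=1; S=0+-115/137·τ+0·τ²+93/1096·τ³=-827/1096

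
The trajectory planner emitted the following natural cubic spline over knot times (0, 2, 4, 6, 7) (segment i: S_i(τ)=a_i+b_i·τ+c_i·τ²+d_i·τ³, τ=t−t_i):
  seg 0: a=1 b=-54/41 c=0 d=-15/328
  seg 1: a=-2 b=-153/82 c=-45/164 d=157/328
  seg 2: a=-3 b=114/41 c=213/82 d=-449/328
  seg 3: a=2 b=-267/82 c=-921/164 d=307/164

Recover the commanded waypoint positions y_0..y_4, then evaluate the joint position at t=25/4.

y_0=1 y_1=-2 y_2=-3 y_3=2 y_4=-5
S(25/4) = 9071/10496

y_0 = S_0(0) = a_0 = 1
y_1 = S_1(0) = a_1 = -2
y_2 = S_2(0) = a_2 = -3
y_3 = S_3(0) = a_3 = 2
y_4 = S_3(1) = -5
t_q=25/4 is in segment 3 (τ=1/4); S_3(τ)=9071/10496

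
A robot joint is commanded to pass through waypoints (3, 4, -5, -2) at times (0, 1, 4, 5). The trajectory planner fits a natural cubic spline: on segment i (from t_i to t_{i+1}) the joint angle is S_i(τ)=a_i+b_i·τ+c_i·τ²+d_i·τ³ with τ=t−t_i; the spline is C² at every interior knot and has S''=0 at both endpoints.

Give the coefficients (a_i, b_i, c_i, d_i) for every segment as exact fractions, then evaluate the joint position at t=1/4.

Δ: Δ0=1, Δ1=-3, Δ2=3
row 1: diag=8, rhs=-24; c'=3/8, d'=-3
row 2: denom=8−3·3/8=55/8; d'=(36−3·-3)/(55/8)=72/11
back: M2=72/11
back: M1=-3−3/8·72/11=-60/11
M: M0=0, M1=-60/11, M2=72/11, M3=0
seg 0: a=3, c=M0/2=0, d=(M1−M0)/(6·1)=-10/11, b=Δ0−h0·(2M0+M1)/6=21/11
seg 1: a=4, c=M1/2=-30/11, d=(M2−M1)/(6·3)=2/3, b=Δ1−h1·(2M1+M2)/6=-9/11
seg 2: a=-5, c=M2/2=36/11, d=(M3−M2)/(6·1)=-12/11, b=Δ2−h2·(2M2+M3)/6=9/11
t_q=1/4 → seg 0, τ=1/4; S=3+21/11·τ+0·τ²+-10/11·τ³=1219/352

  seg 0: a=3 b=21/11 c=0 d=-10/11
  seg 1: a=4 b=-9/11 c=-30/11 d=2/3
  seg 2: a=-5 b=9/11 c=36/11 d=-12/11
S(1/4) = 1219/352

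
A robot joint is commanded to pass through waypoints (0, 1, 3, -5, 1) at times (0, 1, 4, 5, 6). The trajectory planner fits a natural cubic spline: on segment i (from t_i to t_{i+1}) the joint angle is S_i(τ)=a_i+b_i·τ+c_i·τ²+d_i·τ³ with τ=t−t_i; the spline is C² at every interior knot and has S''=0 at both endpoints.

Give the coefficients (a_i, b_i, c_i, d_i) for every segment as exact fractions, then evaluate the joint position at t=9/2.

  seg 0: a=0 b=229/636 c=0 d=407/636
  seg 1: a=1 b=725/318 c=407/212 d=-521/636
  seg 2: a=3 b=-5291/636 c=-289/53 d=3671/636
  seg 3: a=-5 b=-607/318 c=2515/212 d=-2515/636
S(9/2) = -3055/1696

Δ: Δ0=1, Δ1=2/3, Δ2=-8, Δ3=6
row 1: diag=8, rhs=-2; c'=3/8, d'=-1/4
row 2: denom=8−3·3/8=55/8; d'=(-52−3·-1/4)/(55/8)=-82/11
row 3: denom=4−1·8/55=212/55; d'=(84−1·-82/11)/(212/55)=2515/106
back: M3=2515/106
back: M2=-82/11−8/55·2515/106=-578/53
back: M1=-1/4−3/8·-578/53=407/106
M: M0=0, M1=407/106, M2=-578/53, M3=2515/106, M4=0
seg 0: a=0, c=M0/2=0, d=(M1−M0)/(6·1)=407/636, b=Δ0−h0·(2M0+M1)/6=229/636
seg 1: a=1, c=M1/2=407/212, d=(M2−M1)/(6·3)=-521/636, b=Δ1−h1·(2M1+M2)/6=725/318
seg 2: a=3, c=M2/2=-289/53, d=(M3−M2)/(6·1)=3671/636, b=Δ2−h2·(2M2+M3)/6=-5291/636
seg 3: a=-5, c=M3/2=2515/212, d=(M4−M3)/(6·1)=-2515/636, b=Δ3−h3·(2M3+M4)/6=-607/318
t_q=9/2 → seg 2, τ=1/2; S=3+-5291/636·τ+-289/53·τ²+3671/636·τ³=-3055/1696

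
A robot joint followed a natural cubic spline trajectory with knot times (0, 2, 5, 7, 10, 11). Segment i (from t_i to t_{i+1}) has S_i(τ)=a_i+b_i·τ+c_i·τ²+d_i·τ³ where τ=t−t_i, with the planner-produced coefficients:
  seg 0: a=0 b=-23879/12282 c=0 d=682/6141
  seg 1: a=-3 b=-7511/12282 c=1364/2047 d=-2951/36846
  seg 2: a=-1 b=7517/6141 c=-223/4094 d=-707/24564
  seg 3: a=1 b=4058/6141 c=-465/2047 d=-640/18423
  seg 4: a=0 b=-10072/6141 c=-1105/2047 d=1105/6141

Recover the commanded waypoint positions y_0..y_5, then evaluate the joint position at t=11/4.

y_0 = S_0(0) = a_0 = 0
y_1 = S_1(0) = a_1 = -3
y_2 = S_2(0) = a_2 = -1
y_3 = S_3(0) = a_3 = 1
y_4 = S_4(0) = a_4 = 0
y_5 = S_4(1) = -2
t_q=11/4 is in segment 1 (τ=3/4); S_1(τ)=-816869/262016

y_0=0 y_1=-3 y_2=-1 y_3=1 y_4=0 y_5=-2
S(11/4) = -816869/262016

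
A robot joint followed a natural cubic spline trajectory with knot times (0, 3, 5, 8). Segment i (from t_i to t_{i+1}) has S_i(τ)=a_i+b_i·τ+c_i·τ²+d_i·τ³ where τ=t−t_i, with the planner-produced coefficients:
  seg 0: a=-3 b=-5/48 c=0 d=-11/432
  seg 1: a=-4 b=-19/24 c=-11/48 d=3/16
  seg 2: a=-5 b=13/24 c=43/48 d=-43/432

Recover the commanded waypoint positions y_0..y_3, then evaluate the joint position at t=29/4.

y_0=-3 y_1=-4 y_2=-5 y_3=2
S(29/4) = -389/1024

y_0 = S_0(0) = a_0 = -3
y_1 = S_1(0) = a_1 = -4
y_2 = S_2(0) = a_2 = -5
y_3 = S_2(3) = 2
t_q=29/4 is in segment 2 (τ=9/4); S_2(τ)=-389/1024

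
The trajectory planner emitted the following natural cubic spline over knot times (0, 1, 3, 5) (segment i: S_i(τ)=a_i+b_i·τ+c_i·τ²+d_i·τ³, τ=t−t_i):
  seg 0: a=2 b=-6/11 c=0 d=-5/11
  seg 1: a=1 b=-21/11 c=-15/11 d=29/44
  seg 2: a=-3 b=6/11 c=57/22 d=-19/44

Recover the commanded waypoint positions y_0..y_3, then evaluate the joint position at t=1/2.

y_0 = S_0(0) = a_0 = 2
y_1 = S_1(0) = a_1 = 1
y_2 = S_2(0) = a_2 = -3
y_3 = S_2(2) = 5
t_q=1/2 is in segment 0 (τ=1/2); S_0(τ)=147/88

y_0=2 y_1=1 y_2=-3 y_3=5
S(1/2) = 147/88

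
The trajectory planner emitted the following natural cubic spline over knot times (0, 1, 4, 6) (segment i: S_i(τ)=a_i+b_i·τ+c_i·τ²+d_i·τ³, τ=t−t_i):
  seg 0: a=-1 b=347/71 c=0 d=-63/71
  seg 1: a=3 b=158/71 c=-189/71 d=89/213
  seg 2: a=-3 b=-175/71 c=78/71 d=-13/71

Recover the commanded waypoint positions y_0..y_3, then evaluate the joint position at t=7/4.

y_0 = S_0(0) = a_0 = -1
y_1 = S_1(0) = a_1 = 3
y_2 = S_2(0) = a_2 = -3
y_3 = S_2(2) = -5
t_q=7/4 is in segment 1 (τ=3/4); S_1(τ)=15213/4544

y_0=-1 y_1=3 y_2=-3 y_3=-5
S(7/4) = 15213/4544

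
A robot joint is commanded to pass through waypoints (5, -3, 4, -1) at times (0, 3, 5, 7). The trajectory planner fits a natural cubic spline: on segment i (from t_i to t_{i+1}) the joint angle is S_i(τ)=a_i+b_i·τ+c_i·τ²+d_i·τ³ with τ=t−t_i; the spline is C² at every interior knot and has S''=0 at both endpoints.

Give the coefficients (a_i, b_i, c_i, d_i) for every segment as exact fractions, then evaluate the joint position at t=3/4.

Δ: Δ0=-8/3, Δ1=7/2, Δ2=-5/2
row 1: diag=10, rhs=37; c'=1/5, d'=37/10
row 2: denom=8−2·1/5=38/5; d'=(-36−2·37/10)/(38/5)=-217/38
back: M2=-217/38
back: M1=37/10−1/5·-217/38=92/19
M: M0=0, M1=92/19, M2=-217/38, M3=0
seg 0: a=5, c=M0/2=0, d=(M1−M0)/(6·3)=46/171, b=Δ0−h0·(2M0+M1)/6=-290/57
seg 1: a=-3, c=M1/2=46/19, d=(M2−M1)/(6·2)=-401/456, b=Δ1−h1·(2M1+M2)/6=124/57
seg 2: a=4, c=M2/2=-217/76, d=(M3−M2)/(6·2)=217/456, b=Δ2−h2·(2M2+M3)/6=149/114
t_q=3/4 → seg 0, τ=3/4; S=5+-290/57·τ+0·τ²+46/171·τ³=789/608

  seg 0: a=5 b=-290/57 c=0 d=46/171
  seg 1: a=-3 b=124/57 c=46/19 d=-401/456
  seg 2: a=4 b=149/114 c=-217/76 d=217/456
S(3/4) = 789/608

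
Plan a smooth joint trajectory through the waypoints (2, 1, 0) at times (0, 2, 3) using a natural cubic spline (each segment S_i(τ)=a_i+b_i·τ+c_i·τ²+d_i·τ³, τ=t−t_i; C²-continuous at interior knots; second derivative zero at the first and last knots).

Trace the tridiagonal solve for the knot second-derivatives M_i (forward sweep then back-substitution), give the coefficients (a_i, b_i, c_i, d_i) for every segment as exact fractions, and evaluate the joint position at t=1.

Δ: Δ0=-1/2, Δ1=-1
row 1: diag=6, rhs=-3; c'=1/6, d'=-1/2
back: M1=-1/2
M: M0=0, M1=-1/2, M2=0
seg 0: a=2, c=M0/2=0, d=(M1−M0)/(6·2)=-1/24, b=Δ0−h0·(2M0+M1)/6=-1/3
seg 1: a=1, c=M1/2=-1/4, d=(M2−M1)/(6·1)=1/12, b=Δ1−h1·(2M1+M2)/6=-5/6
t_q=1 → seg 0, τ=1; S=2+-1/3·τ+0·τ²+-1/24·τ³=13/8

  seg 0: a=2 b=-1/3 c=0 d=-1/24
  seg 1: a=1 b=-5/6 c=-1/4 d=1/12
S(1) = 13/8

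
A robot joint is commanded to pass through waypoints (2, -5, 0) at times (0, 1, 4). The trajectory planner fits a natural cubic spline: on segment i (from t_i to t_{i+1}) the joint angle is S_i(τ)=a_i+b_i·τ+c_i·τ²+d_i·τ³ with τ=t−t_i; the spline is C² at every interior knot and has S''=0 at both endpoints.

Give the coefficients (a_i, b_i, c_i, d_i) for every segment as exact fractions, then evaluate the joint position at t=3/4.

Δ: Δ0=-7, Δ1=5/3
row 1: diag=8, rhs=52; c'=3/8, d'=13/2
back: M1=13/2
M: M0=0, M1=13/2, M2=0
seg 0: a=2, c=M0/2=0, d=(M1−M0)/(6·1)=13/12, b=Δ0−h0·(2M0+M1)/6=-97/12
seg 1: a=-5, c=M1/2=13/4, d=(M2−M1)/(6·3)=-13/36, b=Δ1−h1·(2M1+M2)/6=-29/6
t_q=3/4 → seg 0, τ=3/4; S=2+-97/12·τ+0·τ²+13/12·τ³=-923/256

  seg 0: a=2 b=-97/12 c=0 d=13/12
  seg 1: a=-5 b=-29/6 c=13/4 d=-13/36
S(3/4) = -923/256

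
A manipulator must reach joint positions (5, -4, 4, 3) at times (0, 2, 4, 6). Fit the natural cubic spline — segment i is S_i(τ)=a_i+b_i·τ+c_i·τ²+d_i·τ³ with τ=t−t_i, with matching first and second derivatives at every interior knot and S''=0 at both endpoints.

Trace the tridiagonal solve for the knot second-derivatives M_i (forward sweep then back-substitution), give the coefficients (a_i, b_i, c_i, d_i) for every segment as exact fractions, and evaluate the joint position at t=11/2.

Δ: Δ0=-9/2, Δ1=4, Δ2=-1/2
row 1: diag=8, rhs=51; c'=1/4, d'=51/8
row 2: denom=8−2·1/4=15/2; d'=(-27−2·51/8)/(15/2)=-53/10
back: M2=-53/10
back: M1=51/8−1/4·-53/10=77/10
M: M0=0, M1=77/10, M2=-53/10, M3=0
seg 0: a=5, c=M0/2=0, d=(M1−M0)/(6·2)=77/120, b=Δ0−h0·(2M0+M1)/6=-106/15
seg 1: a=-4, c=M1/2=77/20, d=(M2−M1)/(6·2)=-13/12, b=Δ1−h1·(2M1+M2)/6=19/30
seg 2: a=4, c=M2/2=-53/20, d=(M3−M2)/(6·2)=53/120, b=Δ2−h2·(2M2+M3)/6=91/30
t_q=11/2 → seg 2, τ=3/2; S=4+91/30·τ+-53/20·τ²+53/120·τ³=261/64

  seg 0: a=5 b=-106/15 c=0 d=77/120
  seg 1: a=-4 b=19/30 c=77/20 d=-13/12
  seg 2: a=4 b=91/30 c=-53/20 d=53/120
S(11/2) = 261/64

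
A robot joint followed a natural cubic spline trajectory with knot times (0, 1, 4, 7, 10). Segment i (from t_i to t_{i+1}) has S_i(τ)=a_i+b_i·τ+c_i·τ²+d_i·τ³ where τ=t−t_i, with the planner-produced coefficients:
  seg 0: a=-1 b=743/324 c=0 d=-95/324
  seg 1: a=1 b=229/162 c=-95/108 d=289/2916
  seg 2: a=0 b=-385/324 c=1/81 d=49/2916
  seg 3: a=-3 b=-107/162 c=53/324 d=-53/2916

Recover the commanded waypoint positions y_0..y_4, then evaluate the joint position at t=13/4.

y_0=-1 y_1=1 y_2=0 y_3=-3 y_4=-4
S(13/4) = 1973/2304

y_0 = S_0(0) = a_0 = -1
y_1 = S_1(0) = a_1 = 1
y_2 = S_2(0) = a_2 = 0
y_3 = S_3(0) = a_3 = -3
y_4 = S_3(3) = -4
t_q=13/4 is in segment 1 (τ=9/4); S_1(τ)=1973/2304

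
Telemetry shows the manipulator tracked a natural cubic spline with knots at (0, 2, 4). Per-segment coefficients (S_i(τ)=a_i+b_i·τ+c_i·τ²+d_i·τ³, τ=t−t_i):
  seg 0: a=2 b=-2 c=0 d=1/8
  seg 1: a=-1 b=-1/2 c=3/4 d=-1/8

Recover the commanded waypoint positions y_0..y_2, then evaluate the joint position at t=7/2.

y_0 = S_0(0) = a_0 = 2
y_1 = S_1(0) = a_1 = -1
y_2 = S_1(2) = 0
t_q=7/2 is in segment 1 (τ=3/2); S_1(τ)=-31/64

y_0=2 y_1=-1 y_2=0
S(7/2) = -31/64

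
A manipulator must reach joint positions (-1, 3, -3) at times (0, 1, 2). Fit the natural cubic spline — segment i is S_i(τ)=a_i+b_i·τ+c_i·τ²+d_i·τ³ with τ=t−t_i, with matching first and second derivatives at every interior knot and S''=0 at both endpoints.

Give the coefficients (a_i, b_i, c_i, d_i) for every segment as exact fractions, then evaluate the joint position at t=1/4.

  seg 0: a=-1 b=13/2 c=0 d=-5/2
  seg 1: a=3 b=-1 c=-15/2 d=5/2
S(1/4) = 75/128

Δ: Δ0=4, Δ1=-6
row 1: diag=4, rhs=-60; c'=1/4, d'=-15
back: M1=-15
M: M0=0, M1=-15, M2=0
seg 0: a=-1, c=M0/2=0, d=(M1−M0)/(6·1)=-5/2, b=Δ0−h0·(2M0+M1)/6=13/2
seg 1: a=3, c=M1/2=-15/2, d=(M2−M1)/(6·1)=5/2, b=Δ1−h1·(2M1+M2)/6=-1
t_q=1/4 → seg 0, τ=1/4; S=-1+13/2·τ+0·τ²+-5/2·τ³=75/128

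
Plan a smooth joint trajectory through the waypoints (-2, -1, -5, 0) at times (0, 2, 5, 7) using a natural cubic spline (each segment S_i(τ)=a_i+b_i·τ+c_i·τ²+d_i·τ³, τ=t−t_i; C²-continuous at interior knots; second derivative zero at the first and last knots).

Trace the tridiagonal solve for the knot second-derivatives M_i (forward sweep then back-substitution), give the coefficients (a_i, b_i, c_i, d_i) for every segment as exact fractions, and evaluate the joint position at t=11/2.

Δ: Δ0=1/2, Δ1=-4/3, Δ2=5/2
row 1: diag=10, rhs=-11; c'=3/10, d'=-11/10
row 2: denom=10−3·3/10=91/10; d'=(23−3·-11/10)/(91/10)=263/91
back: M2=263/91
back: M1=-11/10−3/10·263/91=-179/91
M: M0=0, M1=-179/91, M2=263/91, M3=0
seg 0: a=-2, c=M0/2=0, d=(M1−M0)/(6·2)=-179/1092, b=Δ0−h0·(2M0+M1)/6=631/546
seg 1: a=-1, c=M1/2=-179/182, d=(M2−M1)/(6·3)=17/63, b=Δ1−h1·(2M1+M2)/6=-443/546
seg 2: a=-5, c=M2/2=263/182, d=(M3−M2)/(6·2)=-263/1092, b=Δ2−h2·(2M2+M3)/6=313/546
t_q=11/2 → seg 2, τ=1/2; S=-5+313/546·τ+263/182·τ²+-263/1092·τ³=-1823/416

  seg 0: a=-2 b=631/546 c=0 d=-179/1092
  seg 1: a=-1 b=-443/546 c=-179/182 d=17/63
  seg 2: a=-5 b=313/546 c=263/182 d=-263/1092
S(11/2) = -1823/416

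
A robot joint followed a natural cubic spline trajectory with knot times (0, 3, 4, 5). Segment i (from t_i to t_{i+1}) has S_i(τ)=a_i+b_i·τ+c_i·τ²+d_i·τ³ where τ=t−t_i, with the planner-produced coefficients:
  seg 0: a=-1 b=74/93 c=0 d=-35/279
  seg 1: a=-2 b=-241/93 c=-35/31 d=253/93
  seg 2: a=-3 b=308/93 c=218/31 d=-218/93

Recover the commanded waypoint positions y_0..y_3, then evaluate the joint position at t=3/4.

y_0=-1 y_1=-2 y_2=-3 y_3=5
S(3/4) = -905/1984

y_0 = S_0(0) = a_0 = -1
y_1 = S_1(0) = a_1 = -2
y_2 = S_2(0) = a_2 = -3
y_3 = S_2(1) = 5
t_q=3/4 is in segment 0 (τ=3/4); S_0(τ)=-905/1984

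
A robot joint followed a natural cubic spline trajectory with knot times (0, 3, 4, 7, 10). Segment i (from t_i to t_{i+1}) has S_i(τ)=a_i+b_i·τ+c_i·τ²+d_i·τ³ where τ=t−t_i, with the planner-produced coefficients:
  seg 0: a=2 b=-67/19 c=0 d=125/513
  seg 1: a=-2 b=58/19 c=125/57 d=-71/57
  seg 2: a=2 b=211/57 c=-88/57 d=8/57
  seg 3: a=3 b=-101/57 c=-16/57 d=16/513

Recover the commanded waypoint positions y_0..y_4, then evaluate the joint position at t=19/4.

y_0=2 y_1=-2 y_2=2 y_3=3 y_4=-4
S(19/4) = 603/152

y_0 = S_0(0) = a_0 = 2
y_1 = S_1(0) = a_1 = -2
y_2 = S_2(0) = a_2 = 2
y_3 = S_3(0) = a_3 = 3
y_4 = S_3(3) = -4
t_q=19/4 is in segment 2 (τ=3/4); S_2(τ)=603/152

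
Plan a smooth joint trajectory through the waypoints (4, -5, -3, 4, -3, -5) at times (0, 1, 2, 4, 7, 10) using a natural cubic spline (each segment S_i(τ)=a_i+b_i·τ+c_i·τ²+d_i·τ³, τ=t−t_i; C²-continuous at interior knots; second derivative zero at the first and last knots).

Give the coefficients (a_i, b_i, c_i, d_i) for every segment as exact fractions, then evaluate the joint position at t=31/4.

Δ: Δ0=-9, Δ1=2, Δ2=7/2, Δ3=-7/3, Δ4=-2/3
row 1: diag=4, rhs=66; c'=1/4, d'=33/2
row 2: denom=6−1·1/4=23/4; d'=(9−1·33/2)/(23/4)=-30/23
row 3: denom=10−2·8/23=214/23; d'=(-35−2·-30/23)/(214/23)=-745/214
row 4: denom=12−3·69/214=2361/214; d'=(10−3·-745/214)/(2361/214)=4375/2361
back: M4=4375/2361
back: M3=-745/214−69/214·4375/2361=-3210/787
back: M2=-30/23−8/23·-3210/787=90/787
back: M1=33/2−1/4·90/787=12963/787
M: M0=0, M1=12963/787, M2=90/787, M3=-3210/787, M4=4375/2361, M5=0
seg 0: a=4, c=M0/2=0, d=(M1−M0)/(6·1)=4321/1574, b=Δ0−h0·(2M0+M1)/6=-18487/1574
seg 1: a=-5, c=M1/2=12963/1574, d=(M2−M1)/(6·1)=-4291/1574, b=Δ1−h1·(2M1+M2)/6=-2762/787
seg 2: a=-3, c=M2/2=45/787, d=(M3−M2)/(6·2)=-275/787, b=Δ2−h2·(2M2+M3)/6=7529/1574
seg 3: a=4, c=M3/2=-1605/787, d=(M4−M3)/(6·3)=14005/42498, b=Δ3−h3·(2M3+M4)/6=1289/1574
seg 4: a=-3, c=M4/2=4375/4722, d=(M5−M4)/(6·3)=-4375/42498, b=Δ4−h4·(2M4+M5)/6=-1983/787
t_q=31/4 → seg 4, τ=3/4; S=-3+-1983/787·τ+4375/4722·τ²+-4375/42498·τ³=-444451/100736

  seg 0: a=4 b=-18487/1574 c=0 d=4321/1574
  seg 1: a=-5 b=-2762/787 c=12963/1574 d=-4291/1574
  seg 2: a=-3 b=7529/1574 c=45/787 d=-275/787
  seg 3: a=4 b=1289/1574 c=-1605/787 d=14005/42498
  seg 4: a=-3 b=-1983/787 c=4375/4722 d=-4375/42498
S(31/4) = -444451/100736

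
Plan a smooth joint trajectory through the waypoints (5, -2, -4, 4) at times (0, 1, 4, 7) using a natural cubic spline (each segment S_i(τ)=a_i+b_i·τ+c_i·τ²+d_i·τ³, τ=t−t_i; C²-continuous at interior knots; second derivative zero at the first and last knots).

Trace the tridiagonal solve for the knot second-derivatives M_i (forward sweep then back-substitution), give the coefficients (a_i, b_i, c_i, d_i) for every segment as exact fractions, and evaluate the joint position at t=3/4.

Δ: Δ0=-7, Δ1=-2/3, Δ2=8/3
row 1: diag=8, rhs=38; c'=3/8, d'=19/4
row 2: denom=12−3·3/8=87/8; d'=(20−3·19/4)/(87/8)=46/87
back: M2=46/87
back: M1=19/4−3/8·46/87=132/29
M: M0=0, M1=132/29, M2=46/87, M3=0
seg 0: a=5, c=M0/2=0, d=(M1−M0)/(6·1)=22/29, b=Δ0−h0·(2M0+M1)/6=-225/29
seg 1: a=-2, c=M1/2=66/29, d=(M2−M1)/(6·3)=-175/783, b=Δ1−h1·(2M1+M2)/6=-159/29
seg 2: a=-4, c=M2/2=23/87, d=(M3−M2)/(6·3)=-23/783, b=Δ2−h2·(2M2+M3)/6=62/29
t_q=3/4 → seg 0, τ=3/4; S=5+-225/29·τ+0·τ²+22/29·τ³=-463/928

  seg 0: a=5 b=-225/29 c=0 d=22/29
  seg 1: a=-2 b=-159/29 c=66/29 d=-175/783
  seg 2: a=-4 b=62/29 c=23/87 d=-23/783
S(3/4) = -463/928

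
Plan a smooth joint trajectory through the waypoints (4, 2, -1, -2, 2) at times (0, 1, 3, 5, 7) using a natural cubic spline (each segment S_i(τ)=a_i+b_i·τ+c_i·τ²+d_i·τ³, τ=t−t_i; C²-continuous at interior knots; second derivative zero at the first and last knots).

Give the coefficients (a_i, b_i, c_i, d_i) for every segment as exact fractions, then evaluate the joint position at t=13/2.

  seg 0: a=4 b=-85/41 c=0 d=3/41
  seg 1: a=2 b=-76/41 c=9/41 d=-7/328
  seg 2: a=-1 b=-101/82 c=15/164 d=45/328
  seg 3: a=-2 b=32/41 c=75/82 d=-25/164
S(13/2) = 937/1312

Δ: Δ0=-2, Δ1=-3/2, Δ2=-1/2, Δ3=2
row 1: diag=6, rhs=3; c'=1/3, d'=1/2
row 2: denom=8−2·1/3=22/3; d'=(6−2·1/2)/(22/3)=15/22
row 3: denom=8−2·3/11=82/11; d'=(15−2·15/22)/(82/11)=75/41
back: M3=75/41
back: M2=15/22−3/11·75/41=15/82
back: M1=1/2−1/3·15/82=18/41
M: M0=0, M1=18/41, M2=15/82, M3=75/41, M4=0
seg 0: a=4, c=M0/2=0, d=(M1−M0)/(6·1)=3/41, b=Δ0−h0·(2M0+M1)/6=-85/41
seg 1: a=2, c=M1/2=9/41, d=(M2−M1)/(6·2)=-7/328, b=Δ1−h1·(2M1+M2)/6=-76/41
seg 2: a=-1, c=M2/2=15/164, d=(M3−M2)/(6·2)=45/328, b=Δ2−h2·(2M2+M3)/6=-101/82
seg 3: a=-2, c=M3/2=75/82, d=(M4−M3)/(6·2)=-25/164, b=Δ3−h3·(2M3+M4)/6=32/41
t_q=13/2 → seg 3, τ=3/2; S=-2+32/41·τ+75/82·τ²+-25/164·τ³=937/1312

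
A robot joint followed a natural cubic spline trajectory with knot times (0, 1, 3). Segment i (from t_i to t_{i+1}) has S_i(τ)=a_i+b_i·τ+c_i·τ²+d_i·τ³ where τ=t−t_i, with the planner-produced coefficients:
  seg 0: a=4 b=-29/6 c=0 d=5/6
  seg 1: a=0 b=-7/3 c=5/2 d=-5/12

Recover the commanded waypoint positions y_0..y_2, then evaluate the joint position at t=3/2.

y_0 = S_0(0) = a_0 = 4
y_1 = S_1(0) = a_1 = 0
y_2 = S_1(2) = 2
t_q=3/2 is in segment 1 (τ=1/2); S_1(τ)=-19/32

y_0=4 y_1=0 y_2=2
S(3/2) = -19/32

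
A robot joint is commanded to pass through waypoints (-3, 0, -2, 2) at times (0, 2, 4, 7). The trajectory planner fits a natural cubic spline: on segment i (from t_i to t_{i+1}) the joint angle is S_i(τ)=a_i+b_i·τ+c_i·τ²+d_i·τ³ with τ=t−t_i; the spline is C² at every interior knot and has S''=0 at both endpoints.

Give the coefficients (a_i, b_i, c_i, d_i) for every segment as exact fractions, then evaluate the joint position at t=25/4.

  seg 0: a=-3 b=130/57 c=0 d=-89/456
  seg 1: a=0 b=-7/114 c=-89/76 d=20/57
  seg 2: a=-2 b=-61/114 c=71/76 d=-71/684
S(25/4) = 1669/4864

Δ: Δ0=3/2, Δ1=-1, Δ2=4/3
row 1: diag=8, rhs=-15; c'=1/4, d'=-15/8
row 2: denom=10−2·1/4=19/2; d'=(14−2·-15/8)/(19/2)=71/38
back: M2=71/38
back: M1=-15/8−1/4·71/38=-89/38
M: M0=0, M1=-89/38, M2=71/38, M3=0
seg 0: a=-3, c=M0/2=0, d=(M1−M0)/(6·2)=-89/456, b=Δ0−h0·(2M0+M1)/6=130/57
seg 1: a=0, c=M1/2=-89/76, d=(M2−M1)/(6·2)=20/57, b=Δ1−h1·(2M1+M2)/6=-7/114
seg 2: a=-2, c=M2/2=71/76, d=(M3−M2)/(6·3)=-71/684, b=Δ2−h2·(2M2+M3)/6=-61/114
t_q=25/4 → seg 2, τ=9/4; S=-2+-61/114·τ+71/76·τ²+-71/684·τ³=1669/4864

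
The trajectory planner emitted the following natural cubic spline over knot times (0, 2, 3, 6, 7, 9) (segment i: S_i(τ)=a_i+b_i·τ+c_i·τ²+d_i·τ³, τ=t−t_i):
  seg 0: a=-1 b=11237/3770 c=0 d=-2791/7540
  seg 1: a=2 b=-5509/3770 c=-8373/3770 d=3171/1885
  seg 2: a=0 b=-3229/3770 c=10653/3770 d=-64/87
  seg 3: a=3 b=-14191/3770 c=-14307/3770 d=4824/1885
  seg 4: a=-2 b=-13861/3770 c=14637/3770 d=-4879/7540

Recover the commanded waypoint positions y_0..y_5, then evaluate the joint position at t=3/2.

y_0=-1 y_1=2 y_2=0 y_3=3 y_4=-2 y_5=1
S(3/2) = 134011/60320

y_0 = S_0(0) = a_0 = -1
y_1 = S_1(0) = a_1 = 2
y_2 = S_2(0) = a_2 = 0
y_3 = S_3(0) = a_3 = 3
y_4 = S_4(0) = a_4 = -2
y_5 = S_4(2) = 1
t_q=3/2 is in segment 0 (τ=3/2); S_0(τ)=134011/60320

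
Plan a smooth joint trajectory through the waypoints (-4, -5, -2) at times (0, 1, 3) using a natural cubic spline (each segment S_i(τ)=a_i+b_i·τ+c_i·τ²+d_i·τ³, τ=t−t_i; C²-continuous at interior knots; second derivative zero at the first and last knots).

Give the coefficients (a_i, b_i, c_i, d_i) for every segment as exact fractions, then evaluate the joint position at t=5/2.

  seg 0: a=-4 b=-17/12 c=0 d=5/12
  seg 1: a=-5 b=-1/6 c=5/4 d=-5/24
S(5/2) = -201/64

Δ: Δ0=-1, Δ1=3/2
row 1: diag=6, rhs=15; c'=1/3, d'=5/2
back: M1=5/2
M: M0=0, M1=5/2, M2=0
seg 0: a=-4, c=M0/2=0, d=(M1−M0)/(6·1)=5/12, b=Δ0−h0·(2M0+M1)/6=-17/12
seg 1: a=-5, c=M1/2=5/4, d=(M2−M1)/(6·2)=-5/24, b=Δ1−h1·(2M1+M2)/6=-1/6
t_q=5/2 → seg 1, τ=3/2; S=-5+-1/6·τ+5/4·τ²+-5/24·τ³=-201/64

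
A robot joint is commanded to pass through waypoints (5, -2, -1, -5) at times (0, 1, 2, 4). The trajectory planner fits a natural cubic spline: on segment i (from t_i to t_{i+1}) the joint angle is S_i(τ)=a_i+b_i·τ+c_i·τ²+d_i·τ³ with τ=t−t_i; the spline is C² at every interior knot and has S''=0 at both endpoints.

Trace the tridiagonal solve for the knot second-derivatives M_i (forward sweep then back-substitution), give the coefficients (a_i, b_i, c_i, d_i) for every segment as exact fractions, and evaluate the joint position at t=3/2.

  seg 0: a=5 b=-212/23 c=0 d=51/23
  seg 1: a=-2 b=-59/23 c=153/23 d=-71/23
  seg 2: a=-1 b=34/23 c=-60/23 d=10/23
S(3/2) = -369/184

Δ: Δ0=-7, Δ1=1, Δ2=-2
row 1: diag=4, rhs=48; c'=1/4, d'=12
row 2: denom=6−1·1/4=23/4; d'=(-18−1·12)/(23/4)=-120/23
back: M2=-120/23
back: M1=12−1/4·-120/23=306/23
M: M0=0, M1=306/23, M2=-120/23, M3=0
seg 0: a=5, c=M0/2=0, d=(M1−M0)/(6·1)=51/23, b=Δ0−h0·(2M0+M1)/6=-212/23
seg 1: a=-2, c=M1/2=153/23, d=(M2−M1)/(6·1)=-71/23, b=Δ1−h1·(2M1+M2)/6=-59/23
seg 2: a=-1, c=M2/2=-60/23, d=(M3−M2)/(6·2)=10/23, b=Δ2−h2·(2M2+M3)/6=34/23
t_q=3/2 → seg 1, τ=1/2; S=-2+-59/23·τ+153/23·τ²+-71/23·τ³=-369/184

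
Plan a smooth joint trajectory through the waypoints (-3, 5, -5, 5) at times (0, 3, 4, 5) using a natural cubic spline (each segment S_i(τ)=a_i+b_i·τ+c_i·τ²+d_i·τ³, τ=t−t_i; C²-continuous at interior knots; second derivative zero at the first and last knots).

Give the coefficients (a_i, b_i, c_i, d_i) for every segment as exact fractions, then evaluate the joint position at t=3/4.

  seg 0: a=-3 b=884/93 c=0 d=-212/279
  seg 1: a=5 b=-1024/93 c=-212/31 d=730/93
  seg 2: a=-5 b=-106/93 c=518/31 d=-518/93
S(3/4) = 1889/496

Δ: Δ0=8/3, Δ1=-10, Δ2=10
row 1: diag=8, rhs=-76; c'=1/8, d'=-19/2
row 2: denom=4−1·1/8=31/8; d'=(120−1·-19/2)/(31/8)=1036/31
back: M2=1036/31
back: M1=-19/2−1/8·1036/31=-424/31
M: M0=0, M1=-424/31, M2=1036/31, M3=0
seg 0: a=-3, c=M0/2=0, d=(M1−M0)/(6·3)=-212/279, b=Δ0−h0·(2M0+M1)/6=884/93
seg 1: a=5, c=M1/2=-212/31, d=(M2−M1)/(6·1)=730/93, b=Δ1−h1·(2M1+M2)/6=-1024/93
seg 2: a=-5, c=M2/2=518/31, d=(M3−M2)/(6·1)=-518/93, b=Δ2−h2·(2M2+M3)/6=-106/93
t_q=3/4 → seg 0, τ=3/4; S=-3+884/93·τ+0·τ²+-212/279·τ³=1889/496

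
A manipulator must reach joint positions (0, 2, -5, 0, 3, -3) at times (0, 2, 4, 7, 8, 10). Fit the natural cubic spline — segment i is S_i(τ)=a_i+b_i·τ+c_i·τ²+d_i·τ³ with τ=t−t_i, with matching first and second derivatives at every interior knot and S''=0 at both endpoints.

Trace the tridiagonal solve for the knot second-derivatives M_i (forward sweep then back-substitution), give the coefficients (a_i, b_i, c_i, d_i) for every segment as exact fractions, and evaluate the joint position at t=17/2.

Δ: Δ0=1, Δ1=-7/2, Δ2=5/3, Δ3=3, Δ4=-3
row 1: diag=8, rhs=-27; c'=1/4, d'=-27/8
row 2: denom=10−2·1/4=19/2; d'=(31−2·-27/8)/(19/2)=151/38
row 3: denom=8−3·6/19=134/19; d'=(8−3·151/38)/(134/19)=-149/268
row 4: denom=6−1·19/134=785/134; d'=(-36−1·-149/268)/(785/134)=-9499/1570
back: M4=-9499/1570
back: M3=-149/268−19/134·-9499/1570=237/785
back: M2=151/38−6/19·237/785=6089/1570
back: M1=-27/8−1/4·6089/1570=-6821/1570
M: M0=0, M1=-6821/1570, M2=6089/1570, M3=237/785, M4=-9499/1570, M5=0
seg 0: a=0, c=M0/2=0, d=(M1−M0)/(6·2)=-6821/18840, b=Δ0−h0·(2M0+M1)/6=11531/4710
seg 1: a=2, c=M1/2=-6821/3140, d=(M2−M1)/(6·2)=1291/1884, b=Δ1−h1·(2M1+M2)/6=-4466/2355
seg 2: a=-5, c=M2/2=6089/3140, d=(M3−M2)/(6·3)=-1123/5652, b=Δ2−h2·(2M2+M3)/6=-5564/2355
seg 3: a=0, c=M3/2=237/1570, d=(M4−M3)/(6·1)=-9973/9420, b=Δ3−h3·(2M3+M4)/6=36811/9420
seg 4: a=3, c=M4/2=-9499/3140, d=(M5−M4)/(6·2)=9499/18840, b=Δ4−h4·(2M4+M5)/6=2434/2355
t_q=17/2 → seg 4, τ=1/2; S=3+2434/2355·τ+-9499/3140·τ²+9499/18840·τ³=141853/50240

  seg 0: a=0 b=11531/4710 c=0 d=-6821/18840
  seg 1: a=2 b=-4466/2355 c=-6821/3140 d=1291/1884
  seg 2: a=-5 b=-5564/2355 c=6089/3140 d=-1123/5652
  seg 3: a=0 b=36811/9420 c=237/1570 d=-9973/9420
  seg 4: a=3 b=2434/2355 c=-9499/3140 d=9499/18840
S(17/2) = 141853/50240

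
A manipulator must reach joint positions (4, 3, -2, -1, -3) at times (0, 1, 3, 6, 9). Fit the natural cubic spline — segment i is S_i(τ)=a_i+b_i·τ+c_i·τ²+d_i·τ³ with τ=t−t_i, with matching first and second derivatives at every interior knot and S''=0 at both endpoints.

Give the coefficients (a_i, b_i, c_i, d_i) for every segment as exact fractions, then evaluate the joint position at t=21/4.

  seg 0: a=4 b=-755/1236 c=0 d=-481/1236
  seg 1: a=3 b=-1099/618 c=-481/412 d=997/2472
  seg 2: a=-2 b=-497/309 c=129/103 d=-187/927
  seg 3: a=-1 b=142/309 c=-58/103 d=58/927
S(21/4) = -10391/6592

Δ: Δ0=-1, Δ1=-5/2, Δ2=1/3, Δ3=-2/3
row 1: diag=6, rhs=-9; c'=1/3, d'=-3/2
row 2: denom=10−2·1/3=28/3; d'=(17−2·-3/2)/(28/3)=15/7
row 3: denom=12−3·9/28=309/28; d'=(-6−3·15/7)/(309/28)=-116/103
back: M3=-116/103
back: M2=15/7−9/28·-116/103=258/103
back: M1=-3/2−1/3·258/103=-481/206
M: M0=0, M1=-481/206, M2=258/103, M3=-116/103, M4=0
seg 0: a=4, c=M0/2=0, d=(M1−M0)/(6·1)=-481/1236, b=Δ0−h0·(2M0+M1)/6=-755/1236
seg 1: a=3, c=M1/2=-481/412, d=(M2−M1)/(6·2)=997/2472, b=Δ1−h1·(2M1+M2)/6=-1099/618
seg 2: a=-2, c=M2/2=129/103, d=(M3−M2)/(6·3)=-187/927, b=Δ2−h2·(2M2+M3)/6=-497/309
seg 3: a=-1, c=M3/2=-58/103, d=(M4−M3)/(6·3)=58/927, b=Δ3−h3·(2M3+M4)/6=142/309
t_q=21/4 → seg 2, τ=9/4; S=-2+-497/309·τ+129/103·τ²+-187/927·τ³=-10391/6592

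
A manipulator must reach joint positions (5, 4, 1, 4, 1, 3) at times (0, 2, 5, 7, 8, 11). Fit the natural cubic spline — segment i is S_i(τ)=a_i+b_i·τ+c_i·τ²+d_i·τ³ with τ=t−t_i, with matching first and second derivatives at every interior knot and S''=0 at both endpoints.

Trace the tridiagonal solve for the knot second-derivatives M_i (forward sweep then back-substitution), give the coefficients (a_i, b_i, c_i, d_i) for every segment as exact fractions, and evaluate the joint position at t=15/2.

Δ: Δ0=-1/2, Δ1=-1, Δ2=3/2, Δ3=-3, Δ4=2/3
row 1: diag=10, rhs=-3; c'=3/10, d'=-3/10
row 2: denom=10−3·3/10=91/10; d'=(15−3·-3/10)/(91/10)=159/91
row 3: denom=6−2·20/91=506/91; d'=(-27−2·159/91)/(506/91)=-2775/506
row 4: denom=8−1·91/506=3957/506; d'=(22−1·-2775/506)/(3957/506)=13907/3957
back: M4=13907/3957
back: M3=-2775/506−91/506·13907/3957=-24202/3957
back: M2=159/91−20/91·-24202/3957=12233/3957
back: M1=-3/10−3/10·12233/3957=-1619/1319
M: M0=0, M1=-1619/1319, M2=12233/3957, M3=-24202/3957, M4=13907/3957, M5=0
seg 0: a=5, c=M0/2=0, d=(M1−M0)/(6·2)=-1619/15828, b=Δ0−h0·(2M0+M1)/6=-719/7914
seg 1: a=4, c=M1/2=-1619/2638, d=(M2−M1)/(6·3)=8545/35613, b=Δ1−h1·(2M1+M2)/6=-10433/7914
seg 2: a=1, c=M2/2=12233/7914, d=(M3−M2)/(6·2)=-12145/15828, b=Δ2−h2·(2M2+M3)/6=11695/7914
seg 3: a=4, c=M3/2=-12101/3957, d=(M4−M3)/(6·1)=12703/7914, b=Δ3−h3·(2M3+M4)/6=-4081/2638
seg 4: a=1, c=M4/2=13907/7914, d=(M5−M4)/(6·3)=-13907/71226, b=Δ4−h4·(2M4+M5)/6=-11269/3957
t_q=15/2 → seg 3, τ=1/2; S=4+-4081/2638·τ+-12101/3957·τ²+12703/7914·τ³=168575/63312

  seg 0: a=5 b=-719/7914 c=0 d=-1619/15828
  seg 1: a=4 b=-10433/7914 c=-1619/2638 d=8545/35613
  seg 2: a=1 b=11695/7914 c=12233/7914 d=-12145/15828
  seg 3: a=4 b=-4081/2638 c=-12101/3957 d=12703/7914
  seg 4: a=1 b=-11269/3957 c=13907/7914 d=-13907/71226
S(15/2) = 168575/63312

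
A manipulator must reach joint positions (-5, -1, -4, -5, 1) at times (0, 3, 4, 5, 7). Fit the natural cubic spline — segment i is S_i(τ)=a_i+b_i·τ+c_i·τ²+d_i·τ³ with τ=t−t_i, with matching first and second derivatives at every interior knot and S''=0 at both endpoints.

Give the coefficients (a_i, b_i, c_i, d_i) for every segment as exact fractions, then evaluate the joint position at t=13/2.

Δ: Δ0=4/3, Δ1=-3, Δ2=-1, Δ3=3
row 1: diag=8, rhs=-26; c'=1/8, d'=-13/4
row 2: denom=4−1·1/8=31/8; d'=(12−1·-13/4)/(31/8)=122/31
row 3: denom=6−1·8/31=178/31; d'=(24−1·122/31)/(178/31)=311/89
back: M3=311/89
back: M2=122/31−8/31·311/89=270/89
back: M1=-13/4−1/8·270/89=-323/89
M: M0=0, M1=-323/89, M2=270/89, M3=311/89, M4=0
seg 0: a=-5, c=M0/2=0, d=(M1−M0)/(6·3)=-323/1602, b=Δ0−h0·(2M0+M1)/6=1681/534
seg 1: a=-1, c=M1/2=-323/178, d=(M2−M1)/(6·1)=593/534, b=Δ1−h1·(2M1+M2)/6=-613/267
seg 2: a=-4, c=M2/2=135/89, d=(M3−M2)/(6·1)=41/534, b=Δ2−h2·(2M2+M3)/6=-1385/534
seg 3: a=-5, c=M3/2=311/178, d=(M4−M3)/(6·2)=-311/1068, b=Δ3−h3·(2M3+M4)/6=179/267
t_q=13/2 → seg 3, τ=3/2; S=-5+179/267·τ+311/178·τ²+-311/1068·τ³=-2979/2848

  seg 0: a=-5 b=1681/534 c=0 d=-323/1602
  seg 1: a=-1 b=-613/267 c=-323/178 d=593/534
  seg 2: a=-4 b=-1385/534 c=135/89 d=41/534
  seg 3: a=-5 b=179/267 c=311/178 d=-311/1068
S(13/2) = -2979/2848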